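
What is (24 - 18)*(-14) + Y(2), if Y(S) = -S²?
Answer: -88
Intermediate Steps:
(24 - 18)*(-14) + Y(2) = (24 - 18)*(-14) - 1*2² = 6*(-14) - 1*4 = -84 - 4 = -88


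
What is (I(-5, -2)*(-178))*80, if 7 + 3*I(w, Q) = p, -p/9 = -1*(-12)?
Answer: 1637600/3 ≈ 5.4587e+5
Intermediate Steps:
p = -108 (p = -(-9)*(-12) = -9*12 = -108)
I(w, Q) = -115/3 (I(w, Q) = -7/3 + (⅓)*(-108) = -7/3 - 36 = -115/3)
(I(-5, -2)*(-178))*80 = -115/3*(-178)*80 = (20470/3)*80 = 1637600/3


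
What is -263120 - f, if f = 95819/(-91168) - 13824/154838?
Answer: -1857128535978663/7058135392 ≈ -2.6312e+5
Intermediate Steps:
f = -8048364377/7058135392 (f = 95819*(-1/91168) - 13824*1/154838 = -95819/91168 - 6912/77419 = -8048364377/7058135392 ≈ -1.1403)
-263120 - f = -263120 - 1*(-8048364377/7058135392) = -263120 + 8048364377/7058135392 = -1857128535978663/7058135392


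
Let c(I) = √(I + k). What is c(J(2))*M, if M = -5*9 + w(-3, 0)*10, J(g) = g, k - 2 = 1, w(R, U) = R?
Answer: -75*√5 ≈ -167.71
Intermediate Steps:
k = 3 (k = 2 + 1 = 3)
c(I) = √(3 + I) (c(I) = √(I + 3) = √(3 + I))
M = -75 (M = -5*9 - 3*10 = -45 - 30 = -75)
c(J(2))*M = √(3 + 2)*(-75) = √5*(-75) = -75*√5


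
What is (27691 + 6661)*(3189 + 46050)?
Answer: 1691458128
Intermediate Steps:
(27691 + 6661)*(3189 + 46050) = 34352*49239 = 1691458128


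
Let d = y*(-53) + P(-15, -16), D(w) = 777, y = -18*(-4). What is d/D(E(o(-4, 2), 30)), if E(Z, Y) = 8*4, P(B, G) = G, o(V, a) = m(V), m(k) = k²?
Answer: -3832/777 ≈ -4.9318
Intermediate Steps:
o(V, a) = V²
E(Z, Y) = 32
y = 72
d = -3832 (d = 72*(-53) - 16 = -3816 - 16 = -3832)
d/D(E(o(-4, 2), 30)) = -3832/777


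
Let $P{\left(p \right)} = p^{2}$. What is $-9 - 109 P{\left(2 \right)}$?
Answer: $-445$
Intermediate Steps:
$-9 - 109 P{\left(2 \right)} = -9 - 109 \cdot 2^{2} = -9 - 436 = -445$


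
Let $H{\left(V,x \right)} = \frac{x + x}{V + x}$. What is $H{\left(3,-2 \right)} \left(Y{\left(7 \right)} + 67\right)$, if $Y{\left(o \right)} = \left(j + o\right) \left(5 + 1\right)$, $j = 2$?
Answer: $-484$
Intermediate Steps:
$Y{\left(o \right)} = 12 + 6 o$ ($Y{\left(o \right)} = \left(2 + o\right) \left(5 + 1\right) = \left(2 + o\right) 6 = 12 + 6 o$)
$H{\left(V,x \right)} = \frac{2 x}{V + x}$
$H{\left(3,-2 \right)} \left(Y{\left(7 \right)} + 67\right) = 2 \left(-2\right) \frac{1}{3 - 2} \left(\left(12 + 6 \cdot 7\right) + 67\right) = 2 \left(-2\right) 1^{-1} \left(\left(12 + 42\right) + 67\right) = 2 \left(-2\right) 1 \left(54 + 67\right) = \left(-4\right) 121 = -484$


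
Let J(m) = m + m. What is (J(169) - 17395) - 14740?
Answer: -31797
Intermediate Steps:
J(m) = 2*m
(J(169) - 17395) - 14740 = (2*169 - 17395) - 14740 = (338 - 17395) - 14740 = -17057 - 14740 = -31797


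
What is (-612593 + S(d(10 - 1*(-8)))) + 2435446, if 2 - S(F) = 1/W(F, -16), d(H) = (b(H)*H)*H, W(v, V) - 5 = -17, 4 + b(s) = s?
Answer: 21874261/12 ≈ 1.8229e+6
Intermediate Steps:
b(s) = -4 + s
W(v, V) = -12 (W(v, V) = 5 - 17 = -12)
d(H) = H**2*(-4 + H) (d(H) = ((-4 + H)*H)*H = (H*(-4 + H))*H = H**2*(-4 + H))
S(F) = 25/12 (S(F) = 2 - 1/(-12) = 2 - 1*(-1/12) = 2 + 1/12 = 25/12)
(-612593 + S(d(10 - 1*(-8)))) + 2435446 = (-612593 + 25/12) + 2435446 = -7351091/12 + 2435446 = 21874261/12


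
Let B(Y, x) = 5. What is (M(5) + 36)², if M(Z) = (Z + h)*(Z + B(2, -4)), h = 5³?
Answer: 1784896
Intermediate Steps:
h = 125
M(Z) = (5 + Z)*(125 + Z) (M(Z) = (Z + 125)*(Z + 5) = (125 + Z)*(5 + Z) = (5 + Z)*(125 + Z))
(M(5) + 36)² = ((625 + 5² + 130*5) + 36)² = ((625 + 25 + 650) + 36)² = (1300 + 36)² = 1336² = 1784896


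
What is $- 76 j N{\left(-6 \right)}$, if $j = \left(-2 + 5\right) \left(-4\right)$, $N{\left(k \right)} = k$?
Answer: $-5472$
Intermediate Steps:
$j = -12$ ($j = 3 \left(-4\right) = -12$)
$- 76 j N{\left(-6 \right)} = \left(-76\right) \left(-12\right) \left(-6\right) = 912 \left(-6\right) = -5472$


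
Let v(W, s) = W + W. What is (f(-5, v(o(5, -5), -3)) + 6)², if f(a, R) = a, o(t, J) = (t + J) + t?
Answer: 1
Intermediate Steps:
o(t, J) = J + 2*t (o(t, J) = (J + t) + t = J + 2*t)
v(W, s) = 2*W
(f(-5, v(o(5, -5), -3)) + 6)² = (-5 + 6)² = 1² = 1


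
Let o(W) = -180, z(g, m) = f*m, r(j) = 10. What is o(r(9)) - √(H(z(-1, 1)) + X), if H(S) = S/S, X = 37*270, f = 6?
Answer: -180 - √9991 ≈ -279.96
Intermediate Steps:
z(g, m) = 6*m
X = 9990
H(S) = 1
o(r(9)) - √(H(z(-1, 1)) + X) = -180 - √(1 + 9990) = -180 - √9991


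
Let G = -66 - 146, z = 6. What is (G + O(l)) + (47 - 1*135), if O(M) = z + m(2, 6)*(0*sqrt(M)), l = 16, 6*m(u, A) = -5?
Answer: -294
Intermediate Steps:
m(u, A) = -5/6 (m(u, A) = (1/6)*(-5) = -5/6)
O(M) = 6 (O(M) = 6 - 0*sqrt(M) = 6 - 5/6*0 = 6 + 0 = 6)
G = -212
(G + O(l)) + (47 - 1*135) = (-212 + 6) + (47 - 1*135) = -206 + (47 - 135) = -206 - 88 = -294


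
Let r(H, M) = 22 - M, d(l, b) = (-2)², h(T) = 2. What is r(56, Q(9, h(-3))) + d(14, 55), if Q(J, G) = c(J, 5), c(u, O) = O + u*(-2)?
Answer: 39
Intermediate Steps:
c(u, O) = O - 2*u
Q(J, G) = 5 - 2*J
d(l, b) = 4
r(56, Q(9, h(-3))) + d(14, 55) = (22 - (5 - 2*9)) + 4 = (22 - (5 - 18)) + 4 = (22 - 1*(-13)) + 4 = (22 + 13) + 4 = 35 + 4 = 39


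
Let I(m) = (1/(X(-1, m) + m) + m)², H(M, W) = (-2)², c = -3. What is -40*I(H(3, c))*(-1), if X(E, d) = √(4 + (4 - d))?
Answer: 6250/9 ≈ 694.44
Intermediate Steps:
X(E, d) = √(8 - d)
H(M, W) = 4
I(m) = (m + 1/(m + √(8 - m)))² (I(m) = (1/(√(8 - m) + m) + m)² = (1/(m + √(8 - m)) + m)² = (m + 1/(m + √(8 - m)))²)
-40*I(H(3, c))*(-1) = -40*(1 + 4² + 4*√(8 - 1*4))²/(4 + √(8 - 1*4))²*(-1) = -40*(1 + 16 + 4*√(8 - 4))²/(4 + √(8 - 4))²*(-1) = -40*(1 + 16 + 4*√4)²/(4 + √4)²*(-1) = -40*(1 + 16 + 4*2)²/(4 + 2)²*(-1) = -40*(1 + 16 + 8)²/6²*(-1) = -10*25²/9*(-1) = -10*625/9*(-1) = -40*625/36*(-1) = -6250/9*(-1) = 6250/9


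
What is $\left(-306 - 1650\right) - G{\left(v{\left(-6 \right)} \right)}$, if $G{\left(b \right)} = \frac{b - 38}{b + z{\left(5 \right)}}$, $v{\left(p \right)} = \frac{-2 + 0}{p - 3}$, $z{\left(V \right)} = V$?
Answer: $- \frac{91592}{47} \approx -1948.8$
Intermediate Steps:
$v{\left(p \right)} = - \frac{2}{-3 + p}$
$G{\left(b \right)} = \frac{-38 + b}{5 + b}$ ($G{\left(b \right)} = \frac{b - 38}{b + 5} = \frac{-38 + b}{5 + b}$)
$\left(-306 - 1650\right) - G{\left(v{\left(-6 \right)} \right)} = \left(-306 - 1650\right) - \frac{-38 - \frac{2}{-3 - 6}}{5 - \frac{2}{-3 - 6}} = -1956 - \frac{-38 - \frac{2}{-9}}{5 - \frac{2}{-9}} = -1956 - \frac{-38 - - \frac{2}{9}}{5 - - \frac{2}{9}} = -1956 - \frac{-38 + \frac{2}{9}}{5 + \frac{2}{9}} = -1956 - \frac{1}{\frac{47}{9}} \left(- \frac{340}{9}\right) = -1956 - \frac{9}{47} \left(- \frac{340}{9}\right) = -1956 - - \frac{340}{47} = -1956 + \frac{340}{47} = - \frac{91592}{47}$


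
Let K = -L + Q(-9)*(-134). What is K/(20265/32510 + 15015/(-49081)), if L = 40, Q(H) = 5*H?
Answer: 1911556725380/101297763 ≈ 18871.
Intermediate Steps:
K = 5990 (K = -1*40 + (5*(-9))*(-134) = -40 - 45*(-134) = -40 + 6030 = 5990)
K/(20265/32510 + 15015/(-49081)) = 5990/(20265/32510 + 15015/(-49081)) = 5990/(20265*(1/32510) + 15015*(-1/49081)) = 5990/(4053/6502 - 15015/49081) = 5990/(101297763/319124662) = 5990*(319124662/101297763) = 1911556725380/101297763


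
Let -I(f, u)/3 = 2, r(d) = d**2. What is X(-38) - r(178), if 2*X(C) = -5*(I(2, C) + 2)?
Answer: -31674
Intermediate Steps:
I(f, u) = -6 (I(f, u) = -3*2 = -6)
X(C) = 10 (X(C) = (-5*(-6 + 2))/2 = (-5*(-4))/2 = (1/2)*20 = 10)
X(-38) - r(178) = 10 - 1*178**2 = 10 - 1*31684 = 10 - 31684 = -31674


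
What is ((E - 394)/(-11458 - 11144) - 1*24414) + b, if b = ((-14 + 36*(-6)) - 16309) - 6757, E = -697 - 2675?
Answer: -539168827/11301 ≈ -47710.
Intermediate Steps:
E = -3372
b = -23296 (b = ((-14 - 216) - 16309) - 6757 = (-230 - 16309) - 6757 = -16539 - 6757 = -23296)
((E - 394)/(-11458 - 11144) - 1*24414) + b = ((-3372 - 394)/(-11458 - 11144) - 1*24414) - 23296 = (-3766/(-22602) - 24414) - 23296 = (-3766*(-1/22602) - 24414) - 23296 = (1883/11301 - 24414) - 23296 = -275900731/11301 - 23296 = -539168827/11301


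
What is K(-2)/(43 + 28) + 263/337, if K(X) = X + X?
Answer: 17325/23927 ≈ 0.72408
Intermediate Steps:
K(X) = 2*X
K(-2)/(43 + 28) + 263/337 = (2*(-2))/(43 + 28) + 263/337 = -4/71 + 263*(1/337) = -4*1/71 + 263/337 = -4/71 + 263/337 = 17325/23927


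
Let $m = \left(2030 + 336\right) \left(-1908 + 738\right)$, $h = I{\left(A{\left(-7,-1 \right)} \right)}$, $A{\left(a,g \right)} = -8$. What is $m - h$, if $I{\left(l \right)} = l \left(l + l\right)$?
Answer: $-2768348$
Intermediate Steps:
$I{\left(l \right)} = 2 l^{2}$ ($I{\left(l \right)} = l 2 l = 2 l^{2}$)
$h = 128$ ($h = 2 \left(-8\right)^{2} = 2 \cdot 64 = 128$)
$m = -2768220$ ($m = 2366 \left(-1170\right) = -2768220$)
$m - h = -2768220 - 128 = -2768348$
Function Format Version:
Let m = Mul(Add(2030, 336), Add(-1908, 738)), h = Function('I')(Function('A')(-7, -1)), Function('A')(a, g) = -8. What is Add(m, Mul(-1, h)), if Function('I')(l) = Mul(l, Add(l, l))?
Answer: -2768348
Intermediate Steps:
Function('I')(l) = Mul(2, Pow(l, 2)) (Function('I')(l) = Mul(l, Mul(2, l)) = Mul(2, Pow(l, 2)))
h = 128 (h = Mul(2, Pow(-8, 2)) = Mul(2, 64) = 128)
m = -2768220 (m = Mul(2366, -1170) = -2768220)
Add(m, Mul(-1, h)) = Add(-2768220, Mul(-1, 128)) = Add(-2768220, -128) = -2768348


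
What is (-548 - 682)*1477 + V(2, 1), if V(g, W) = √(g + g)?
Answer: -1816708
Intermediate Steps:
V(g, W) = √2*√g (V(g, W) = √(2*g) = √2*√g)
(-548 - 682)*1477 + V(2, 1) = (-548 - 682)*1477 + √2*√2 = -1230*1477 + 2 = -1816710 + 2 = -1816708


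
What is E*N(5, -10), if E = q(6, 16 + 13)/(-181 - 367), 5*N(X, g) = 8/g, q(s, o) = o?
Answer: 29/3425 ≈ 0.0084672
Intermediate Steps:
N(X, g) = 8/(5*g) (N(X, g) = (8/g)/5 = 8/(5*g))
E = -29/548 (E = (16 + 13)/(-181 - 367) = 29/(-548) = 29*(-1/548) = -29/548 ≈ -0.052920)
E*N(5, -10) = -58/(685*(-10)) = -58*(-1)/(685*10) = -29/548*(-4/25) = 29/3425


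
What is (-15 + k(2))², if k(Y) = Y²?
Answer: 121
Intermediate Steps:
(-15 + k(2))² = (-15 + 2²)² = (-15 + 4)² = (-11)² = 121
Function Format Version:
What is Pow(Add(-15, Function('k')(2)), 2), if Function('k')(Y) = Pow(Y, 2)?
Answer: 121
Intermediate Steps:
Pow(Add(-15, Function('k')(2)), 2) = Pow(Add(-15, Pow(2, 2)), 2) = Pow(Add(-15, 4), 2) = Pow(-11, 2) = 121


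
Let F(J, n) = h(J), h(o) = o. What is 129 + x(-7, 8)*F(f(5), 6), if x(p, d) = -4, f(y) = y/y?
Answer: 125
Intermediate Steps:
f(y) = 1
F(J, n) = J
129 + x(-7, 8)*F(f(5), 6) = 129 - 4*1 = 129 - 4 = 125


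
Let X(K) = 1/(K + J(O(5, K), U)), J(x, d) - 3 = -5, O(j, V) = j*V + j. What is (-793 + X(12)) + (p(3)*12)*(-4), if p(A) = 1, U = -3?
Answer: -8409/10 ≈ -840.90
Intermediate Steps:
O(j, V) = j + V*j (O(j, V) = V*j + j = j + V*j)
J(x, d) = -2 (J(x, d) = 3 - 5 = -2)
X(K) = 1/(-2 + K) (X(K) = 1/(K - 2) = 1/(-2 + K))
(-793 + X(12)) + (p(3)*12)*(-4) = (-793 + 1/(-2 + 12)) + (1*12)*(-4) = (-793 + 1/10) + 12*(-4) = (-793 + ⅒) - 48 = -7929/10 - 48 = -8409/10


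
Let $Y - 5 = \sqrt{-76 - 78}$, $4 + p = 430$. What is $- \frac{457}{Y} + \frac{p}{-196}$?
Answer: $\frac{- 213 \sqrt{154} + 45851 i}{98 \left(\sqrt{154} - 5 i\right)} \approx -14.939 + 31.683 i$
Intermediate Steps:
$p = 426$ ($p = -4 + 430 = 426$)
$Y = 5 + i \sqrt{154}$ ($Y = 5 + \sqrt{-76 - 78} = 5 + \sqrt{-154} = 5 + i \sqrt{154} \approx 5.0 + 12.41 i$)
$- \frac{457}{Y} + \frac{p}{-196} = - \frac{457}{5 + i \sqrt{154}} + \frac{426}{-196} = - \frac{457}{5 + i \sqrt{154}} + 426 \left(- \frac{1}{196}\right) = - \frac{457}{5 + i \sqrt{154}} - \frac{213}{98} = - \frac{213}{98} - \frac{457}{5 + i \sqrt{154}}$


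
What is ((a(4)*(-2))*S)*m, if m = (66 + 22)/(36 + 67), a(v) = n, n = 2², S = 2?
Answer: -1408/103 ≈ -13.670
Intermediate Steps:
n = 4
a(v) = 4
m = 88/103 ≈ 0.85437
((a(4)*(-2))*S)*m = ((4*(-2))*2)*(88/103) = -8*2*(88/103) = -16*88/103 = -1408/103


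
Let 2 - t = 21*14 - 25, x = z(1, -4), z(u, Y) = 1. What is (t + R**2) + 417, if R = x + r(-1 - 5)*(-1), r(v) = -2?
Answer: 159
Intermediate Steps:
x = 1
t = -267 (t = 2 - (21*14 - 25) = 2 - (294 - 25) = 2 - 1*269 = 2 - 269 = -267)
R = 3 (R = 1 - 2*(-1) = 1 + 2 = 3)
(t + R**2) + 417 = (-267 + 3**2) + 417 = (-267 + 9) + 417 = -258 + 417 = 159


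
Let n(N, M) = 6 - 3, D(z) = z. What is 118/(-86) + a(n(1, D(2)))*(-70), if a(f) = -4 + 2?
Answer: 5961/43 ≈ 138.63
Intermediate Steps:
n(N, M) = 3
a(f) = -2
118/(-86) + a(n(1, D(2)))*(-70) = 118/(-86) - 2*(-70) = 118*(-1/86) + 140 = -59/43 + 140 = 5961/43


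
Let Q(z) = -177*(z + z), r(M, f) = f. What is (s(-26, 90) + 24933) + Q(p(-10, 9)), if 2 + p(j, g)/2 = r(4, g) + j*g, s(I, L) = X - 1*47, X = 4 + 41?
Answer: 83695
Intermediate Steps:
X = 45
s(I, L) = -2 (s(I, L) = 45 - 1*47 = 45 - 47 = -2)
p(j, g) = -4 + 2*g + 2*g*j (p(j, g) = -4 + 2*(g + j*g) = -4 + 2*(g + g*j) = -4 + (2*g + 2*g*j) = -4 + 2*g + 2*g*j)
Q(z) = -354*z
(s(-26, 90) + 24933) + Q(p(-10, 9)) = (-2 + 24933) - 354*(-4 + 2*9 + 2*9*(-10)) = 24931 - 354*(-4 + 18 - 180) = 24931 - 354*(-166) = 24931 + 58764 = 83695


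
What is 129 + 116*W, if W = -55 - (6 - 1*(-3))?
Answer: -7295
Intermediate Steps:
W = -64 (W = -55 - (6 + 3) = -55 - 1*9 = -55 - 9 = -64)
129 + 116*W = 129 + 116*(-64) = 129 - 7424 = -7295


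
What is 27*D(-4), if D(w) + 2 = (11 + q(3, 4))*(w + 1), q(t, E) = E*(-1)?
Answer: -621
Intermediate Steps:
q(t, E) = -E
D(w) = 5 + 7*w (D(w) = -2 + (11 - 1*4)*(w + 1) = -2 + (11 - 4)*(1 + w) = -2 + 7*(1 + w) = -2 + (7 + 7*w) = 5 + 7*w)
27*D(-4) = 27*(5 + 7*(-4)) = 27*(5 - 28) = 27*(-23) = -621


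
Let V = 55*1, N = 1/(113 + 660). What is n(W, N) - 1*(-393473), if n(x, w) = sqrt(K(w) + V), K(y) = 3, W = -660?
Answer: 393473 + sqrt(58) ≈ 3.9348e+5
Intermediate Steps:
N = 1/773 ≈ 0.0012937
V = 55
n(x, w) = sqrt(58) (n(x, w) = sqrt(3 + 55) = sqrt(58))
n(W, N) - 1*(-393473) = sqrt(58) - 1*(-393473) = sqrt(58) + 393473 = 393473 + sqrt(58)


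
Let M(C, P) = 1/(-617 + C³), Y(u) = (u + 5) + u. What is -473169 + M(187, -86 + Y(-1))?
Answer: -3093856199033/6538586 ≈ -4.7317e+5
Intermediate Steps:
Y(u) = 5 + 2*u (Y(u) = (5 + u) + u = 5 + 2*u)
-473169 + M(187, -86 + Y(-1)) = -473169 + 1/(-617 + 187³) = -473169 + 1/(-617 + 6539203) = -473169 + 1/6538586 = -3093856199033/6538586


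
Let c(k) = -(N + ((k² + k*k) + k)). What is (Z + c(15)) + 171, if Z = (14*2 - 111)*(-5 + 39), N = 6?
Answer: -3122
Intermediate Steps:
c(k) = -6 - k - 2*k² (c(k) = -(6 + ((k² + k*k) + k)) = -(6 + ((k² + k²) + k)) = -(6 + (2*k² + k)) = -(6 + (k + 2*k²)) = -(6 + k + 2*k²) = -6 - k - 2*k²)
Z = -2822 (Z = (28 - 111)*34 = -83*34 = -2822)
(Z + c(15)) + 171 = (-2822 + (-6 - 1*15 - 2*15²)) + 171 = (-2822 + (-6 - 15 - 2*225)) + 171 = (-2822 + (-6 - 15 - 450)) + 171 = (-2822 - 471) + 171 = -3293 + 171 = -3122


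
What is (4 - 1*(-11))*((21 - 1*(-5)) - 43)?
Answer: -255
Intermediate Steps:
(4 - 1*(-11))*((21 - 1*(-5)) - 43) = (4 + 11)*((21 + 5) - 43) = 15*(26 - 43) = 15*(-17) = -255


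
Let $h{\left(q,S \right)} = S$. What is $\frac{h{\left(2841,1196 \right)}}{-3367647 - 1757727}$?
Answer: $- \frac{598}{2562687} \approx -0.00023335$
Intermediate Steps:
$\frac{h{\left(2841,1196 \right)}}{-3367647 - 1757727} = \frac{1196}{-3367647 - 1757727} = \frac{1196}{-5125374} = 1196 \left(- \frac{1}{5125374}\right) = - \frac{598}{2562687}$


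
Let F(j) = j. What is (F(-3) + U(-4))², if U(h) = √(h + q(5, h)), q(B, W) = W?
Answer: 1 - 12*I*√2 ≈ 1.0 - 16.971*I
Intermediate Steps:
U(h) = √2*√h (U(h) = √(h + h) = √(2*h) = √2*√h)
(F(-3) + U(-4))² = (-3 + √2*√(-4))² = (-3 + √2*(2*I))² = (-3 + 2*I*√2)²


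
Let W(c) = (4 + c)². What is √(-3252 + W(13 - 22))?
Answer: I*√3227 ≈ 56.807*I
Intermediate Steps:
√(-3252 + W(13 - 22)) = √(-3252 + (4 + (13 - 22))²) = √(-3252 + (4 - 9)²) = √(-3252 + (-5)²) = √(-3252 + 25) = √(-3227) = I*√3227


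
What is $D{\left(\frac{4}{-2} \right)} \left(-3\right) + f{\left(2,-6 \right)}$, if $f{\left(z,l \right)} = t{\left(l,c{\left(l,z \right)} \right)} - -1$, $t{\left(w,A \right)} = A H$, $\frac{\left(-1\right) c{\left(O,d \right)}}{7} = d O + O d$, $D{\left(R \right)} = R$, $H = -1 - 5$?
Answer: $-1001$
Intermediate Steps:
$H = -6$
$c{\left(O,d \right)} = - 14 O d$ ($c{\left(O,d \right)} = - 7 \left(d O + O d\right) = - 7 \left(O d + O d\right) = - 7 \cdot 2 O d = - 14 O d$)
$t{\left(w,A \right)} = - 6 A$ ($t{\left(w,A \right)} = A \left(-6\right) = - 6 A$)
$f{\left(z,l \right)} = 1 + 84 l z$ ($f{\left(z,l \right)} = - 6 \left(- 14 l z\right) - -1 = 84 l z + 1 = 1 + 84 l z$)
$D{\left(\frac{4}{-2} \right)} \left(-3\right) + f{\left(2,-6 \right)} = \frac{4}{-2} \left(-3\right) + \left(1 + 84 \left(-6\right) 2\right) = 4 \left(- \frac{1}{2}\right) \left(-3\right) + \left(1 - 1008\right) = \left(-2\right) \left(-3\right) - 1007 = 6 - 1007 = -1001$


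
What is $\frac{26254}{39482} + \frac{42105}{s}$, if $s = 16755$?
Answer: $\frac{70075846}{22050697} \approx 3.1779$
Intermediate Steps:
$\frac{26254}{39482} + \frac{42105}{s} = \frac{26254}{39482} + \frac{42105}{16755} = 26254 \cdot \frac{1}{39482} + 42105 \cdot \frac{1}{16755} = \frac{13127}{19741} + \frac{2807}{1117} = \frac{70075846}{22050697}$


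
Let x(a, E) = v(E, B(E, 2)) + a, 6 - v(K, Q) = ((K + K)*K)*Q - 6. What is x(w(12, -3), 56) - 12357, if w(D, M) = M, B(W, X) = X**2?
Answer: -37436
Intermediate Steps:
v(K, Q) = 12 - 2*Q*K**2 (v(K, Q) = 6 - (((K + K)*K)*Q - 6) = 6 - (((2*K)*K)*Q - 6) = 6 - ((2*K**2)*Q - 6) = 6 - (2*Q*K**2 - 6) = 6 - (-6 + 2*Q*K**2) = 6 + (6 - 2*Q*K**2) = 12 - 2*Q*K**2)
x(a, E) = 12 + a - 8*E**2 (x(a, E) = (12 - 2*2**2*E**2) + a = (12 - 2*4*E**2) + a = (12 - 8*E**2) + a = 12 + a - 8*E**2)
x(w(12, -3), 56) - 12357 = (12 - 3 - 8*56**2) - 12357 = (12 - 3 - 8*3136) - 12357 = (12 - 3 - 25088) - 12357 = -25079 - 12357 = -37436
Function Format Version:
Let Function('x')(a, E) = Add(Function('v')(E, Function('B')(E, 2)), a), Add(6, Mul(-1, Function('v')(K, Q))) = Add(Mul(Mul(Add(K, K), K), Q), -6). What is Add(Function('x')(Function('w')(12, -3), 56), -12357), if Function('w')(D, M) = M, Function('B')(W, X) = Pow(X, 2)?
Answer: -37436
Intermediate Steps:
Function('v')(K, Q) = Add(12, Mul(-2, Q, Pow(K, 2))) (Function('v')(K, Q) = Add(6, Mul(-1, Add(Mul(Mul(Add(K, K), K), Q), -6))) = Add(6, Mul(-1, Add(Mul(Mul(Mul(2, K), K), Q), -6))) = Add(6, Mul(-1, Add(Mul(Mul(2, Pow(K, 2)), Q), -6))) = Add(6, Mul(-1, Add(Mul(2, Q, Pow(K, 2)), -6))) = Add(6, Mul(-1, Add(-6, Mul(2, Q, Pow(K, 2))))) = Add(6, Add(6, Mul(-2, Q, Pow(K, 2)))) = Add(12, Mul(-2, Q, Pow(K, 2))))
Function('x')(a, E) = Add(12, a, Mul(-8, Pow(E, 2))) (Function('x')(a, E) = Add(Add(12, Mul(-2, Pow(2, 2), Pow(E, 2))), a) = Add(Add(12, Mul(-2, 4, Pow(E, 2))), a) = Add(Add(12, Mul(-8, Pow(E, 2))), a) = Add(12, a, Mul(-8, Pow(E, 2))))
Add(Function('x')(Function('w')(12, -3), 56), -12357) = Add(Add(12, -3, Mul(-8, Pow(56, 2))), -12357) = Add(Add(12, -3, Mul(-8, 3136)), -12357) = Add(Add(12, -3, -25088), -12357) = Add(-25079, -12357) = -37436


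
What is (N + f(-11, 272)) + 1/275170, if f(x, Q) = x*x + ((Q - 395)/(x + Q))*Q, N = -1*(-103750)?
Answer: 2483581231337/23939790 ≈ 1.0374e+5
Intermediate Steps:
N = 103750
f(x, Q) = x² + Q*(-395 + Q)/(Q + x) (f(x, Q) = x² + ((-395 + Q)/(Q + x))*Q = x² + Q*(-395 + Q)/(Q + x))
(N + f(-11, 272)) + 1/275170 = (103750 + (272² + (-11)³ - 395*272 + 272*(-11)²)/(272 - 11)) + 1/275170 = (103750 + (73984 - 1331 - 107440 + 272*121)/261) + 1/275170 = (103750 + (73984 - 1331 - 107440 + 32912)/261) + 1/275170 = (103750 + (1/261)*(-1875)) + 1/275170 = (103750 - 625/87) + 1/275170 = 9025625/87 + 1/275170 = 2483581231337/23939790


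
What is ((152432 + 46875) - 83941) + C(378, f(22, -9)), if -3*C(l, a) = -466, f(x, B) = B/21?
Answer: 346564/3 ≈ 1.1552e+5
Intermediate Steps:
f(x, B) = B/21 (f(x, B) = B*(1/21) = B/21)
C(l, a) = 466/3 (C(l, a) = -⅓*(-466) = 466/3)
((152432 + 46875) - 83941) + C(378, f(22, -9)) = ((152432 + 46875) - 83941) + 466/3 = (199307 - 83941) + 466/3 = 115366 + 466/3 = 346564/3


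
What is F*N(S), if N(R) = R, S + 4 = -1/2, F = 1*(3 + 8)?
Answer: -99/2 ≈ -49.500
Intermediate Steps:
F = 11 (F = 1*11 = 11)
S = -9/2 (S = -4 - 1/2 = -4 - 1*½ = -4 - ½ = -9/2 ≈ -4.5000)
F*N(S) = 11*(-9/2) = -99/2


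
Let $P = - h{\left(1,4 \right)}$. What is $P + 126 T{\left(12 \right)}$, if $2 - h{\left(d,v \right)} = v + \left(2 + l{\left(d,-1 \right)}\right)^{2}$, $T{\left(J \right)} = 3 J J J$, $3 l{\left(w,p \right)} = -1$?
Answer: $\frac{5878699}{9} \approx 6.5319 \cdot 10^{5}$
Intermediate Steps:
$l{\left(w,p \right)} = - \frac{1}{3}$ ($l{\left(w,p \right)} = \frac{1}{3} \left(-1\right) = - \frac{1}{3}$)
$T{\left(J \right)} = 3 J^{3}$ ($T{\left(J \right)} = 3 J^{2} J = 3 J^{3}$)
$h{\left(d,v \right)} = - \frac{7}{9} - v$ ($h{\left(d,v \right)} = 2 - \left(v + \left(2 - \frac{1}{3}\right)^{2}\right) = 2 - \left(v + \left(\frac{5}{3}\right)^{2}\right) = 2 - \left(v + \frac{25}{9}\right) = 2 - \left(\frac{25}{9} + v\right) = - \frac{7}{9} - v$)
$P = \frac{43}{9}$ ($P = - (- \frac{7}{9} - 4) = \left(-1\right) \left(- \frac{43}{9}\right) = \frac{43}{9} \approx 4.7778$)
$P + 126 T{\left(12 \right)} = \frac{43}{9} + 126 \cdot 3 \cdot 12^{3} = \frac{43}{9} + 126 \cdot 3 \cdot 1728 = \frac{43}{9} + 126 \cdot 5184 = \frac{43}{9} + 653184 = \frac{5878699}{9}$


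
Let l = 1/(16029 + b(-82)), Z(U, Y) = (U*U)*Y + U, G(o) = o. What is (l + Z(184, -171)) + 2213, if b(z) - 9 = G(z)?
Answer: -92337036923/15956 ≈ -5.7870e+6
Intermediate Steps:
Z(U, Y) = U + Y*U² (Z(U, Y) = U²*Y + U = Y*U² + U = U + Y*U²)
b(z) = 9 + z
l = 1/15956 (l = 1/(16029 + (9 - 82)) = 1/(16029 - 73) = 1/15956 ≈ 6.2672e-5)
(l + Z(184, -171)) + 2213 = (1/15956 + 184*(1 + 184*(-171))) + 2213 = (1/15956 + 184*(1 - 31464)) + 2213 = (1/15956 + 184*(-31463)) + 2213 = (1/15956 - 5789192) + 2213 = -92372347551/15956 + 2213 = -92337036923/15956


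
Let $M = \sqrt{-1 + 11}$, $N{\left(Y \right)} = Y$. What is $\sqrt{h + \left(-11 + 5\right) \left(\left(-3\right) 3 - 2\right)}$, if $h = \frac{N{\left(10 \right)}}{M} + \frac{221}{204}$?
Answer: $\frac{\sqrt{2415 + 36 \sqrt{10}}}{6} \approx 8.3813$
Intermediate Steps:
$M = \sqrt{10} \approx 3.1623$
$h = \frac{13}{12} + \sqrt{10}$ ($h = \frac{10}{\sqrt{10}} + \frac{221}{204} = 10 \frac{\sqrt{10}}{10} + 221 \cdot \frac{1}{204} = \sqrt{10} + \frac{13}{12} = \frac{13}{12} + \sqrt{10} \approx 4.2456$)
$\sqrt{h + \left(-11 + 5\right) \left(\left(-3\right) 3 - 2\right)} = \sqrt{\left(\frac{13}{12} + \sqrt{10}\right) + \left(-11 + 5\right) \left(\left(-3\right) 3 - 2\right)} = \sqrt{\left(\frac{13}{12} + \sqrt{10}\right) - 6 \left(-9 - 2\right)} = \sqrt{\left(\frac{13}{12} + \sqrt{10}\right) - -66} = \sqrt{\left(\frac{13}{12} + \sqrt{10}\right) + 66} = \sqrt{\frac{805}{12} + \sqrt{10}}$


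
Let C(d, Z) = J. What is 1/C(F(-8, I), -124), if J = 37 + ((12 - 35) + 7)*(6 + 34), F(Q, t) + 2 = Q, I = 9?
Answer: -1/603 ≈ -0.0016584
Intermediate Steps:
F(Q, t) = -2 + Q
J = -603 (J = 37 + (-23 + 7)*40 = 37 - 16*40 = 37 - 640 = -603)
C(d, Z) = -603
1/C(F(-8, I), -124) = 1/(-603) = -1/603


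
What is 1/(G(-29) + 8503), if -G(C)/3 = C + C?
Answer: 1/8677 ≈ 0.00011525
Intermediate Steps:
G(C) = -6*C (G(C) = -3*(C + C) = -6*C)
1/(G(-29) + 8503) = 1/(-6*(-29) + 8503) = 1/(174 + 8503) = 1/8677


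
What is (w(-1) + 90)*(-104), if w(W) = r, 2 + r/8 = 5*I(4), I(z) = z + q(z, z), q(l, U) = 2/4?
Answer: -26416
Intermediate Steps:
q(l, U) = ½ (q(l, U) = 2*(¼) = ½)
I(z) = ½ + z (I(z) = z + ½ = ½ + z)
r = 164 (r = -16 + 8*(5*(½ + 4)) = -16 + 8*(5*(9/2)) = -16 + 8*(45/2) = -16 + 180 = 164)
w(W) = 164
(w(-1) + 90)*(-104) = (164 + 90)*(-104) = 254*(-104) = -26416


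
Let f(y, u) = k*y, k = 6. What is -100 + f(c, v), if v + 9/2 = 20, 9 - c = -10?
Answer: 14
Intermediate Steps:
c = 19 (c = 9 - 1*(-10) = 9 + 10 = 19)
v = 31/2 (v = -9/2 + 20 = 31/2 ≈ 15.500)
f(y, u) = 6*y
-100 + f(c, v) = -100 + 6*19 = -100 + 114 = 14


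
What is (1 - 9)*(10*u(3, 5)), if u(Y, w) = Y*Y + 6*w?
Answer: -3120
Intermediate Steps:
u(Y, w) = Y² + 6*w
(1 - 9)*(10*u(3, 5)) = (1 - 9)*(10*(3² + 6*5)) = -80*(9 + 30) = -80*39 = -8*390 = -3120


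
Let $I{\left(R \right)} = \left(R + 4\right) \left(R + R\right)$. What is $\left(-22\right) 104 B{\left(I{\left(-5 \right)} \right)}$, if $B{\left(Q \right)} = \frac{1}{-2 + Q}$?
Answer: $-286$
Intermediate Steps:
$I{\left(R \right)} = 2 R \left(4 + R\right)$ ($I{\left(R \right)} = \left(4 + R\right) 2 R = 2 R \left(4 + R\right)$)
$\left(-22\right) 104 B{\left(I{\left(-5 \right)} \right)} = \frac{\left(-22\right) 104}{-2 + 2 \left(-5\right) \left(4 - 5\right)} = - \frac{2288}{-2 + 2 \left(-5\right) \left(-1\right)} = - \frac{2288}{-2 + 10} = - \frac{2288}{8} = \left(-2288\right) \frac{1}{8} = -286$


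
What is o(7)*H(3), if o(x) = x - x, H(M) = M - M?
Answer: 0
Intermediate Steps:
H(M) = 0
o(x) = 0
o(7)*H(3) = 0*0 = 0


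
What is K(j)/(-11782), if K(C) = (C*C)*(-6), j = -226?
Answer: 153228/5891 ≈ 26.011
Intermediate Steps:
K(C) = -6*C² (K(C) = C²*(-6) = -6*C²)
K(j)/(-11782) = -6*(-226)²/(-11782) = -6*51076*(-1/11782) = -306456*(-1/11782) = 153228/5891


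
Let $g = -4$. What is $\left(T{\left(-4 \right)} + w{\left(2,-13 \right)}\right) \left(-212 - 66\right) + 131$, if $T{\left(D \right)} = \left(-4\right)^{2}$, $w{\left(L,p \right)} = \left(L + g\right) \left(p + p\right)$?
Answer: $-18773$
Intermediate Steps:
$w{\left(L,p \right)} = 2 p \left(-4 + L\right)$ ($w{\left(L,p \right)} = \left(L - 4\right) \left(p + p\right) = \left(-4 + L\right) 2 p = 2 p \left(-4 + L\right)$)
$T{\left(D \right)} = 16$
$\left(T{\left(-4 \right)} + w{\left(2,-13 \right)}\right) \left(-212 - 66\right) + 131 = \left(16 + 2 \left(-13\right) \left(-4 + 2\right)\right) \left(-212 - 66\right) + 131 = \left(16 + 2 \left(-13\right) \left(-2\right)\right) \left(-278\right) + 131 = \left(16 + 52\right) \left(-278\right) + 131 = 68 \left(-278\right) + 131 = -18904 + 131 = -18773$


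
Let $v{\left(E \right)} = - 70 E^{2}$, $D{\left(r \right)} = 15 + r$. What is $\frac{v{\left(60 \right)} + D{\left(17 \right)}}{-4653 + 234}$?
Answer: $\frac{251968}{4419} \approx 57.019$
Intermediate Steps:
$\frac{v{\left(60 \right)} + D{\left(17 \right)}}{-4653 + 234} = \frac{- 70 \cdot 60^{2} + \left(15 + 17\right)}{-4653 + 234} = \frac{\left(-70\right) 3600 + 32}{-4419} = \left(-252000 + 32\right) \left(- \frac{1}{4419}\right) = \left(-251968\right) \left(- \frac{1}{4419}\right) = \frac{251968}{4419}$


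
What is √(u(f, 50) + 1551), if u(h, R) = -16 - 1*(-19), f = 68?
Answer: √1554 ≈ 39.421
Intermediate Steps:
u(h, R) = 3 (u(h, R) = -16 + 19 = 3)
√(u(f, 50) + 1551) = √(3 + 1551) = √1554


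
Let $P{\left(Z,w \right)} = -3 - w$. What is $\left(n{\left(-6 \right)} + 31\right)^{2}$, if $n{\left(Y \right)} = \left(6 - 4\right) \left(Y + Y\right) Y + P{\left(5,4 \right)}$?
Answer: $28224$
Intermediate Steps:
$n{\left(Y \right)} = -7 + 4 Y^{2}$ ($n{\left(Y \right)} = \left(6 - 4\right) \left(Y + Y\right) Y - 7 = 2 \cdot 2 Y Y - 7 = 4 Y Y - 7 = 4 Y^{2} - 7 = -7 + 4 Y^{2}$)
$\left(n{\left(-6 \right)} + 31\right)^{2} = \left(\left(-7 + 4 \left(-6\right)^{2}\right) + 31\right)^{2} = \left(\left(-7 + 4 \cdot 36\right) + 31\right)^{2} = \left(\left(-7 + 144\right) + 31\right)^{2} = \left(137 + 31\right)^{2} = 168^{2} = 28224$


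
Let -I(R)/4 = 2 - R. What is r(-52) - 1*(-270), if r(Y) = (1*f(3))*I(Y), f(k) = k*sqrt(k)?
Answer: 270 - 648*sqrt(3) ≈ -852.37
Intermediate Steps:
I(R) = -8 + 4*R (I(R) = -4*(2 - R) = -8 + 4*R)
f(k) = k**(3/2)
r(Y) = 3*sqrt(3)*(-8 + 4*Y) (r(Y) = (1*3**(3/2))*(-8 + 4*Y) = (1*(3*sqrt(3)))*(-8 + 4*Y) = (3*sqrt(3))*(-8 + 4*Y) = 3*sqrt(3)*(-8 + 4*Y))
r(-52) - 1*(-270) = 12*sqrt(3)*(-2 - 52) - 1*(-270) = 12*sqrt(3)*(-54) + 270 = -648*sqrt(3) + 270 = 270 - 648*sqrt(3)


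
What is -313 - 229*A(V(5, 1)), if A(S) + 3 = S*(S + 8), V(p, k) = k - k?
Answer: 374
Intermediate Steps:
V(p, k) = 0
A(S) = -3 + S*(8 + S) (A(S) = -3 + S*(S + 8) = -3 + S*(8 + S))
-313 - 229*A(V(5, 1)) = -313 - 229*(-3 + 0**2 + 8*0) = -313 - 229*(-3 + 0 + 0) = -313 - 229*(-3) = -313 + 687 = 374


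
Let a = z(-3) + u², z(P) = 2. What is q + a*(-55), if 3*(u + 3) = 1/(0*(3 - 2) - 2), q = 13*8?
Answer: -20071/36 ≈ -557.53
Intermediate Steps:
q = 104
u = -19/6 (u = -3 + 1/(3*(0*(3 - 2) - 2)) = -3 + 1/(3*(0*1 - 2)) = -3 + 1/(3*(0 - 2)) = -3 + (⅓)/(-2) = -3 + (⅓)*(-½) = -3 - ⅙ = -19/6 ≈ -3.1667)
a = 433/36 (a = 2 + (-19/6)² = 2 + 361/36 = 433/36 ≈ 12.028)
q + a*(-55) = 104 + (433/36)*(-55) = 104 - 23815/36 = -20071/36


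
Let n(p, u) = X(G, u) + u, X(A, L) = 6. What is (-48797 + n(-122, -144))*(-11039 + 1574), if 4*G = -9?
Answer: 463169775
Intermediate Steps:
G = -9/4 (G = (¼)*(-9) = -9/4 ≈ -2.2500)
n(p, u) = 6 + u
(-48797 + n(-122, -144))*(-11039 + 1574) = (-48797 + (6 - 144))*(-11039 + 1574) = (-48797 - 138)*(-9465) = -48935*(-9465) = 463169775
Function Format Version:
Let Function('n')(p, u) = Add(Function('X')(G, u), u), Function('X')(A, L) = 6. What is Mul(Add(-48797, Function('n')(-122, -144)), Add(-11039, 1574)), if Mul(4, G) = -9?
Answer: 463169775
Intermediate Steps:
G = Rational(-9, 4) (G = Mul(Rational(1, 4), -9) = Rational(-9, 4) ≈ -2.2500)
Function('n')(p, u) = Add(6, u)
Mul(Add(-48797, Function('n')(-122, -144)), Add(-11039, 1574)) = Mul(Add(-48797, Add(6, -144)), Add(-11039, 1574)) = Mul(Add(-48797, -138), -9465) = Mul(-48935, -9465) = 463169775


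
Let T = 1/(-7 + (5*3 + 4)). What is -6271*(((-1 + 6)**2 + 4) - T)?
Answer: -2176037/12 ≈ -1.8134e+5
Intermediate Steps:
T = 1/12 (T = 1/(-7 + (15 + 4)) = 1/(-7 + 19) = 1/12 ≈ 0.083333)
-6271*(((-1 + 6)**2 + 4) - T) = -6271*(((-1 + 6)**2 + 4) - 1*1/12) = -6271*((5**2 + 4) - 1/12) = -6271*((25 + 4) - 1/12) = -6271*(29 - 1/12) = -6271*347/12 = -2176037/12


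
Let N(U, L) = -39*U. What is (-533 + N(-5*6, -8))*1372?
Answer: 873964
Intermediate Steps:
(-533 + N(-5*6, -8))*1372 = (-533 - (-195)*6)*1372 = (-533 - 39*(-30))*1372 = (-533 + 1170)*1372 = 637*1372 = 873964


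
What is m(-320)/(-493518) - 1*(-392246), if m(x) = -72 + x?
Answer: 96790230910/246759 ≈ 3.9225e+5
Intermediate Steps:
m(-320)/(-493518) - 1*(-392246) = (-72 - 320)/(-493518) - 1*(-392246) = -392*(-1/493518) + 392246 = 196/246759 + 392246 = 96790230910/246759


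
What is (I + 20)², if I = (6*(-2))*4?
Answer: 784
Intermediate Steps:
I = -48 (I = -12*4 = -48)
(I + 20)² = (-48 + 20)² = (-28)² = 784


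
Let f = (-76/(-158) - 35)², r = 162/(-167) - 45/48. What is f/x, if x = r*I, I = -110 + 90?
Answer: 1655867124/53017295 ≈ 31.233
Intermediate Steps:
I = -20
r = -5097/2672 (r = 162*(-1/167) - 45*1/48 = -162/167 - 15/16 = -5097/2672 ≈ -1.9076)
f = 7436529/6241 (f = (-76*(-1/158) - 35)² = (38/79 - 35)² = (-2727/79)² = 7436529/6241 ≈ 1191.6)
x = 25485/668 (x = -5097/2672*(-20) = 25485/668 ≈ 38.151)
f/x = 7436529/(6241*(25485/668)) = (7436529/6241)*(668/25485) = 1655867124/53017295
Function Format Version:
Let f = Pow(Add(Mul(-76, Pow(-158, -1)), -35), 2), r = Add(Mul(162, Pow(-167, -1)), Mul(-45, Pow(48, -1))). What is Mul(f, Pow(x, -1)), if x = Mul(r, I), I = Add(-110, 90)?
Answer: Rational(1655867124, 53017295) ≈ 31.233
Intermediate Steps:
I = -20
r = Rational(-5097, 2672) (r = Add(Mul(162, Rational(-1, 167)), Mul(-45, Rational(1, 48))) = Add(Rational(-162, 167), Rational(-15, 16)) = Rational(-5097, 2672) ≈ -1.9076)
f = Rational(7436529, 6241) (f = Pow(Add(Mul(-76, Rational(-1, 158)), -35), 2) = Pow(Add(Rational(38, 79), -35), 2) = Pow(Rational(-2727, 79), 2) = Rational(7436529, 6241) ≈ 1191.6)
x = Rational(25485, 668) (x = Mul(Rational(-5097, 2672), -20) = Rational(25485, 668) ≈ 38.151)
Mul(f, Pow(x, -1)) = Mul(Rational(7436529, 6241), Pow(Rational(25485, 668), -1)) = Mul(Rational(7436529, 6241), Rational(668, 25485)) = Rational(1655867124, 53017295)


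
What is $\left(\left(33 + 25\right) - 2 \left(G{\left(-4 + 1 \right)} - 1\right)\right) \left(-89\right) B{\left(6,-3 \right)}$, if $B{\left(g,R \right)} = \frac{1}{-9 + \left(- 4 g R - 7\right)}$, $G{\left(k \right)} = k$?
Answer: $- \frac{2937}{28} \approx -104.89$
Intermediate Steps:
$B{\left(g,R \right)} = \frac{1}{-16 - 4 R g}$ ($B{\left(g,R \right)} = \frac{1}{-9 - \left(7 + 4 R g\right)} = \frac{1}{-16 - 4 R g}$)
$\left(\left(33 + 25\right) - 2 \left(G{\left(-4 + 1 \right)} - 1\right)\right) \left(-89\right) B{\left(6,-3 \right)} = \left(\left(33 + 25\right) - 2 \left(\left(-4 + 1\right) - 1\right)\right) \left(-89\right) \left(- \frac{1}{16 + 4 \left(-3\right) 6}\right) = \left(58 - 2 \left(-3 - 1\right)\right) \left(-89\right) \left(- \frac{1}{16 - 72}\right) = \left(58 - -8\right) \left(-89\right) \left(- \frac{1}{-56}\right) = \left(58 + 8\right) \left(-89\right) \left(\left(-1\right) \left(- \frac{1}{56}\right)\right) = 66 \left(-89\right) \frac{1}{56} = \left(-5874\right) \frac{1}{56} = - \frac{2937}{28}$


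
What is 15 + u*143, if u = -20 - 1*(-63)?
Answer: 6164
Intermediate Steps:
u = 43 (u = -20 + 63 = 43)
15 + u*143 = 15 + 43*143 = 15 + 6149 = 6164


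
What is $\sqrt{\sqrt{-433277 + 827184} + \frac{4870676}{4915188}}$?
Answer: $\frac{\sqrt{166252001577 + 2852112793617 \sqrt{1363}}}{409599} \approx 25.072$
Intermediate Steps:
$\sqrt{\sqrt{-433277 + 827184} + \frac{4870676}{4915188}} = \sqrt{\sqrt{393907} + 4870676 \cdot \frac{1}{4915188}} = \sqrt{17 \sqrt{1363} + \frac{1217669}{1228797}} = \sqrt{\frac{1217669}{1228797} + 17 \sqrt{1363}}$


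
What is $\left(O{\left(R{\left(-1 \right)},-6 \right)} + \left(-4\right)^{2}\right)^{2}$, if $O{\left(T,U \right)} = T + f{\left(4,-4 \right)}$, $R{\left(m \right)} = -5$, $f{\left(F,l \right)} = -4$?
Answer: $49$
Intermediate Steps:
$O{\left(T,U \right)} = -4 + T$ ($O{\left(T,U \right)} = T - 4 = -4 + T$)
$\left(O{\left(R{\left(-1 \right)},-6 \right)} + \left(-4\right)^{2}\right)^{2} = \left(\left(-4 - 5\right) + \left(-4\right)^{2}\right)^{2} = \left(-9 + 16\right)^{2} = 7^{2} = 49$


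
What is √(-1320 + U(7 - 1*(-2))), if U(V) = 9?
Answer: I*√1311 ≈ 36.208*I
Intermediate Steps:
√(-1320 + U(7 - 1*(-2))) = √(-1320 + 9) = √(-1311) = I*√1311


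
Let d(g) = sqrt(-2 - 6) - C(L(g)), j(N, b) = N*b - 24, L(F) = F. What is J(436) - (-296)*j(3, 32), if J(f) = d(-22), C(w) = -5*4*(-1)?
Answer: 21292 + 2*I*sqrt(2) ≈ 21292.0 + 2.8284*I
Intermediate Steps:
C(w) = 20 (C(w) = -20*(-1) = 20)
j(N, b) = -24 + N*b
d(g) = -20 + 2*I*sqrt(2) (d(g) = sqrt(-2 - 6) - 1*20 = sqrt(-8) - 20 = 2*I*sqrt(2) - 20 = -20 + 2*I*sqrt(2))
J(f) = -20 + 2*I*sqrt(2)
J(436) - (-296)*j(3, 32) = (-20 + 2*I*sqrt(2)) - (-296)*(-24 + 3*32) = (-20 + 2*I*sqrt(2)) - (-296)*(-24 + 96) = (-20 + 2*I*sqrt(2)) - (-296)*72 = (-20 + 2*I*sqrt(2)) - 1*(-21312) = (-20 + 2*I*sqrt(2)) + 21312 = 21292 + 2*I*sqrt(2)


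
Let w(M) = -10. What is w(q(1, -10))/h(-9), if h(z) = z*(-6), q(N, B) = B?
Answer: -5/27 ≈ -0.18519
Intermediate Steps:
h(z) = -6*z
w(q(1, -10))/h(-9) = -10/((-6*(-9))) = -10/54 = -10*1/54 = -5/27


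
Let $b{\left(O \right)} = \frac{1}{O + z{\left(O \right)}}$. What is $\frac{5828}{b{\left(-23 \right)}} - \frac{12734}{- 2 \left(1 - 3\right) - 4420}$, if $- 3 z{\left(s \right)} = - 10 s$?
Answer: $- \frac{427508875}{736} \approx -5.8085 \cdot 10^{5}$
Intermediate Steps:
$z{\left(s \right)} = \frac{10 s}{3}$ ($z{\left(s \right)} = - \frac{\left(-10\right) s}{3} = \frac{10 s}{3}$)
$b{\left(O \right)} = \frac{3}{13 O}$ ($b{\left(O \right)} = \frac{1}{O + \frac{10 O}{3}} = \frac{1}{\frac{13}{3} O} = \frac{3}{13 O}$)
$\frac{5828}{b{\left(-23 \right)}} - \frac{12734}{- 2 \left(1 - 3\right) - 4420} = \frac{5828}{\frac{3}{13} \frac{1}{-23}} - \frac{12734}{- 2 \left(1 - 3\right) - 4420} = \frac{5828}{\frac{3}{13} \left(- \frac{1}{23}\right)} - \frac{12734}{\left(-2\right) \left(-2\right) - 4420} = \frac{5828}{- \frac{3}{299}} - \frac{12734}{4 - 4420} = 5828 \left(- \frac{299}{3}\right) - \frac{12734}{-4416} = - \frac{1742572}{3} - - \frac{6367}{2208} = - \frac{1742572}{3} + \frac{6367}{2208} = - \frac{427508875}{736}$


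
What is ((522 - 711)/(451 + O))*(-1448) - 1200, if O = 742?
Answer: -1157928/1193 ≈ -970.60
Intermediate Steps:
((522 - 711)/(451 + O))*(-1448) - 1200 = ((522 - 711)/(451 + 742))*(-1448) - 1200 = -189/1193*(-1448) - 1200 = 273672/1193 - 1200 = -1157928/1193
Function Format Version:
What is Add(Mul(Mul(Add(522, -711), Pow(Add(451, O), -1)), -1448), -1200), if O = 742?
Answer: Rational(-1157928, 1193) ≈ -970.60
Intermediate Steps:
Add(Mul(Mul(Add(522, -711), Pow(Add(451, O), -1)), -1448), -1200) = Add(Mul(Mul(Add(522, -711), Pow(Add(451, 742), -1)), -1448), -1200) = Add(Mul(Mul(-189, Pow(1193, -1)), -1448), -1200) = Add(Mul(Mul(-189, Rational(1, 1193)), -1448), -1200) = Add(Mul(Rational(-189, 1193), -1448), -1200) = Add(Rational(273672, 1193), -1200) = Rational(-1157928, 1193)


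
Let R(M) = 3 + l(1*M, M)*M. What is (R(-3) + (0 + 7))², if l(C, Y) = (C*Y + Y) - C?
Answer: 289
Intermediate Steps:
l(C, Y) = Y - C + C*Y (l(C, Y) = (Y + C*Y) - C = Y - C + C*Y)
R(M) = 3 + M³ (R(M) = 3 + (M - M + (1*M)*M)*M = 3 + (M - M + M*M)*M = 3 + (M - M + M²)*M = 3 + M²*M = 3 + M³)
(R(-3) + (0 + 7))² = ((3 + (-3)³) + (0 + 7))² = ((3 - 27) + 7)² = (-24 + 7)² = (-17)² = 289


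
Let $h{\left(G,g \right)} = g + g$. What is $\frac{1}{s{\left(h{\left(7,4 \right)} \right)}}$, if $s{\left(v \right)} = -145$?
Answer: $- \frac{1}{145} \approx -0.0068966$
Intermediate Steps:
$h{\left(G,g \right)} = 2 g$
$\frac{1}{s{\left(h{\left(7,4 \right)} \right)}} = \frac{1}{-145} = - \frac{1}{145}$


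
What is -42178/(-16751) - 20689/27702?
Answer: 821853517/464036202 ≈ 1.7711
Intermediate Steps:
-42178/(-16751) - 20689/27702 = -42178*(-1/16751) - 20689*1/27702 = 42178/16751 - 20689/27702 = 821853517/464036202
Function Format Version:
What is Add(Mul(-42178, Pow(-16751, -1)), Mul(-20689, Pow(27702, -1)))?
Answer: Rational(821853517, 464036202) ≈ 1.7711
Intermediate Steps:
Add(Mul(-42178, Pow(-16751, -1)), Mul(-20689, Pow(27702, -1))) = Add(Mul(-42178, Rational(-1, 16751)), Mul(-20689, Rational(1, 27702))) = Add(Rational(42178, 16751), Rational(-20689, 27702)) = Rational(821853517, 464036202)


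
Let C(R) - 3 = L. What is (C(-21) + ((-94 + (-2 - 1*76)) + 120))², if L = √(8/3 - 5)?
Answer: (147 - I*√21)²/9 ≈ 2398.7 - 149.7*I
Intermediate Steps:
L = I*√21/3 (L = √(8*(⅓) - 5) = √(8/3 - 5) = √(-7/3) = I*√21/3 ≈ 1.5275*I)
C(R) = 3 + I*√21/3
(C(-21) + ((-94 + (-2 - 1*76)) + 120))² = ((3 + I*√21/3) + ((-94 + (-2 - 1*76)) + 120))² = ((3 + I*√21/3) + ((-94 + (-2 - 76)) + 120))² = ((3 + I*√21/3) + ((-94 - 78) + 120))² = ((3 + I*√21/3) + (-172 + 120))² = ((3 + I*√21/3) - 52)² = (-49 + I*√21/3)²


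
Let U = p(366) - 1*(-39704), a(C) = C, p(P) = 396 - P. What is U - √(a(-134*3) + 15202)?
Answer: 39734 - 20*√37 ≈ 39612.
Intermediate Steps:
U = 39734 (U = (396 - 1*366) - 1*(-39704) = (396 - 366) + 39704 = 30 + 39704 = 39734)
U - √(a(-134*3) + 15202) = 39734 - √(-134*3 + 15202) = 39734 - √(-402 + 15202) = 39734 - √14800 = 39734 - 20*√37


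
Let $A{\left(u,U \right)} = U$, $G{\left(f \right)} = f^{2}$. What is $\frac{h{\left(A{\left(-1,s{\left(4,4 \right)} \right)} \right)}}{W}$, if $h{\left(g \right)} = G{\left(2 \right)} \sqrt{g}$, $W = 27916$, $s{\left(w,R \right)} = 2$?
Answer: $\frac{\sqrt{2}}{6979} \approx 0.00020264$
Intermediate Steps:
$h{\left(g \right)} = 4 \sqrt{g}$ ($h{\left(g \right)} = 2^{2} \sqrt{g} = 4 \sqrt{g}$)
$\frac{h{\left(A{\left(-1,s{\left(4,4 \right)} \right)} \right)}}{W} = \frac{4 \sqrt{2}}{27916} = \frac{\sqrt{2}}{6979}$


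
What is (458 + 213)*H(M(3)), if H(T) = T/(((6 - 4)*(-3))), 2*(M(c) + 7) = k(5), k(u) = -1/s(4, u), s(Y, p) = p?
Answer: 47641/60 ≈ 794.02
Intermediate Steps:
k(u) = -1/u
M(c) = -71/10 (M(c) = -7 + (-1/5)/2 = -7 + (-1*⅕)/2 = -7 + (½)*(-⅕) = -7 - ⅒ = -71/10)
H(T) = -T/6 (H(T) = T/((2*(-3))) = T/(-6) = T*(-⅙) = -T/6)
(458 + 213)*H(M(3)) = (458 + 213)*(-⅙*(-71/10)) = 671*(71/60) = 47641/60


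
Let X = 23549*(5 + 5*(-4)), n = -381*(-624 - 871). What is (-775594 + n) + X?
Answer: -559234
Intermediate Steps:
n = 569595 (n = -381*(-1495) = 569595)
X = -353235 (X = 23549*(5 - 20) = 23549*(-15) = -353235)
(-775594 + n) + X = (-775594 + 569595) - 353235 = -205999 - 353235 = -559234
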